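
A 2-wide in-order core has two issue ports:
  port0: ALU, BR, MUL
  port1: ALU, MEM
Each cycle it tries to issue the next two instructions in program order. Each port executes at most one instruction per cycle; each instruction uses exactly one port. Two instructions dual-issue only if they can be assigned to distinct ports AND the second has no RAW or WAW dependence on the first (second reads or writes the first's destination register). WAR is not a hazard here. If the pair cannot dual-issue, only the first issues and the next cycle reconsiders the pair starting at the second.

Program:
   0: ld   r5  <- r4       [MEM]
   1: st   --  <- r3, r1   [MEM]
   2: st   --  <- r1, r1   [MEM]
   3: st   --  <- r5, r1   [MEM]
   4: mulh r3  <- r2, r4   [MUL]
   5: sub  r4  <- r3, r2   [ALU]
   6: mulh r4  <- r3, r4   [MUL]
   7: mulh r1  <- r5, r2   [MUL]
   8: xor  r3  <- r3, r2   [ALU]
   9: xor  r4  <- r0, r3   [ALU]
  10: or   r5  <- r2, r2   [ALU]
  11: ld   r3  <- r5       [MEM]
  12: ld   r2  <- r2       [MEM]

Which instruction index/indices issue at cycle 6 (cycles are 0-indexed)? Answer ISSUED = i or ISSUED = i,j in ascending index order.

ISSUED = 7,8

c0: i0 ld  no-port MEM/MEM
c1: i1 st  no-port MEM/MEM
c2: i2 st  no-port MEM/MEM
c3: i3+i4 st+mulh  pair
c4: i5 sub  RAW+WAW r4
c5: i6 mulh  no-port MUL/MUL
c6: i7+i8 mulh+xor  pair
c7: i9+i10 xor+or  pair
c8: i11 ld  no-port MEM/MEM
c9: i12 ld  tail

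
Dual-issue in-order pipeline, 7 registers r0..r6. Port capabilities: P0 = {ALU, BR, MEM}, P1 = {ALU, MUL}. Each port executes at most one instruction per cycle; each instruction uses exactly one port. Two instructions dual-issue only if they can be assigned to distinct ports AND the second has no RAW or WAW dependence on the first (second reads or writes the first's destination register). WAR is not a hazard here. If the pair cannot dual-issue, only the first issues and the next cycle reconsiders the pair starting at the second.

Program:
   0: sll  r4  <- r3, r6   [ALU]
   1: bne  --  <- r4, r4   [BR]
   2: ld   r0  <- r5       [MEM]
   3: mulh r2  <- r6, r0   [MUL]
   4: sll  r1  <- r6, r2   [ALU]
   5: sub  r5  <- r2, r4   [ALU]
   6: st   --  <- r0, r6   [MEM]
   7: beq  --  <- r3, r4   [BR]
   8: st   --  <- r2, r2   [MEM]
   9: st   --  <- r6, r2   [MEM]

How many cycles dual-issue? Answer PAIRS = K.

PAIRS = 1

0. sll @i0  | RAW r4
1. bne @i1  | no-port BR/MEM
2. ld @i2  | RAW r0
3. mulh @i3  | RAW r2
4. sll+sub @i4+i5  | 2-wide
5. st @i6  | no-port MEM/BR
6. beq @i7  | no-port BR/MEM
7. st @i8  | no-port MEM/MEM
8. st @i9  | tail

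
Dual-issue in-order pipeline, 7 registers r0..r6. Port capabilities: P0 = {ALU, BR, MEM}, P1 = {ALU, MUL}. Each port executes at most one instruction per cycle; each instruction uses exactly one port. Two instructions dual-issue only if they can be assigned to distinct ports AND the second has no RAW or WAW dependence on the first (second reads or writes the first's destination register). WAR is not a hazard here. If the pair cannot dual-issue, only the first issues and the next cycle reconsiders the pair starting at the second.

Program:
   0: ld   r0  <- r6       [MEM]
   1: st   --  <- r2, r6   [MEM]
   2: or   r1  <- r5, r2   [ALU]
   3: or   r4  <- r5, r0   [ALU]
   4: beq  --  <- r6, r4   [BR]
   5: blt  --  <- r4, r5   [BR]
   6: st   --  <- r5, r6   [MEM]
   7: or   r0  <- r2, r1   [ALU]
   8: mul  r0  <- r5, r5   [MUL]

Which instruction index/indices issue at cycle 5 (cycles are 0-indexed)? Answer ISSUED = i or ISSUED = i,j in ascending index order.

#0 head=0: ld i0 no-port MEM/MEM
#1 head=1: st;or i1+i2 2-wide
#2 head=3: or i3 RAW r4
#3 head=4: beq i4 no-port BR/BR
#4 head=5: blt i5 no-port BR/MEM
#5 head=6: st;or i6+i7 2-wide
#6 head=8: mul i8 tail

ISSUED = 6,7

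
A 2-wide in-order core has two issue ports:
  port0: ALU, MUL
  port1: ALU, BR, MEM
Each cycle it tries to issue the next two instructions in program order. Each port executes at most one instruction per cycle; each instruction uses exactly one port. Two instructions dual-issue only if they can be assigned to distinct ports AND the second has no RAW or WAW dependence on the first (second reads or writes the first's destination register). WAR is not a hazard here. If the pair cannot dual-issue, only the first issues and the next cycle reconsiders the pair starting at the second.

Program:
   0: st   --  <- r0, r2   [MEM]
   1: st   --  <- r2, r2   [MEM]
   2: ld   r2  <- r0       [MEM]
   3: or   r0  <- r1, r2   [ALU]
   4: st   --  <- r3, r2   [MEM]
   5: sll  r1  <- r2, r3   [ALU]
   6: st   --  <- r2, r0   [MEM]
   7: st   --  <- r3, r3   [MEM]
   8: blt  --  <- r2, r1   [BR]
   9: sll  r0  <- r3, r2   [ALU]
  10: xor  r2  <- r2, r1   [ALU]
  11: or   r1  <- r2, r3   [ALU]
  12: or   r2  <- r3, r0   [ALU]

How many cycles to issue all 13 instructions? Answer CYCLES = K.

[0] i0  st  -- no-port MEM/MEM
[1] i1  st  -- no-port MEM/MEM
[2] i2  ld  -- RAW r2
[3] i3&i4  or+st  -- dual
[4] i5&i6  sll+st  -- dual
[5] i7  st  -- no-port MEM/BR
[6] i8&i9  blt+sll  -- dual
[7] i10  xor  -- RAW r2
[8] i11&i12  or+or  -- dual

CYCLES = 9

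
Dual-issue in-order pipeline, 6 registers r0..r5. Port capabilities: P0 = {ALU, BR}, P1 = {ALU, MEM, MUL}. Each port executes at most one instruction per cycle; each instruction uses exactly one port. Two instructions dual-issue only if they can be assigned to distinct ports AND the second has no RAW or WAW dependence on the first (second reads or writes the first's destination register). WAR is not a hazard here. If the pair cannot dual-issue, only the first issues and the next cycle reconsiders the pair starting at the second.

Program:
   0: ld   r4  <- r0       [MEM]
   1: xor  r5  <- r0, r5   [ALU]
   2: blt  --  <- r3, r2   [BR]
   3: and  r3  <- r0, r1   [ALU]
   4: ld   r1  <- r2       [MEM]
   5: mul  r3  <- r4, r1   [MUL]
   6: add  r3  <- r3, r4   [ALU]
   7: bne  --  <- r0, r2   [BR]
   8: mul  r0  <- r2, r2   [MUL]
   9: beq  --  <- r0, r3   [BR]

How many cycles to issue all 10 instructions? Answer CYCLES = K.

CYCLES = 7

[0] i0+i1  ld xor  -- 2-wide
[1] i2+i3  blt and  -- 2-wide
[2] i4  ld  -- no-port MEM/MUL
[3] i5  mul  -- RAW+WAW r3
[4] i6+i7  add bne  -- 2-wide
[5] i8  mul  -- RAW r0
[6] i9  beq  -- tail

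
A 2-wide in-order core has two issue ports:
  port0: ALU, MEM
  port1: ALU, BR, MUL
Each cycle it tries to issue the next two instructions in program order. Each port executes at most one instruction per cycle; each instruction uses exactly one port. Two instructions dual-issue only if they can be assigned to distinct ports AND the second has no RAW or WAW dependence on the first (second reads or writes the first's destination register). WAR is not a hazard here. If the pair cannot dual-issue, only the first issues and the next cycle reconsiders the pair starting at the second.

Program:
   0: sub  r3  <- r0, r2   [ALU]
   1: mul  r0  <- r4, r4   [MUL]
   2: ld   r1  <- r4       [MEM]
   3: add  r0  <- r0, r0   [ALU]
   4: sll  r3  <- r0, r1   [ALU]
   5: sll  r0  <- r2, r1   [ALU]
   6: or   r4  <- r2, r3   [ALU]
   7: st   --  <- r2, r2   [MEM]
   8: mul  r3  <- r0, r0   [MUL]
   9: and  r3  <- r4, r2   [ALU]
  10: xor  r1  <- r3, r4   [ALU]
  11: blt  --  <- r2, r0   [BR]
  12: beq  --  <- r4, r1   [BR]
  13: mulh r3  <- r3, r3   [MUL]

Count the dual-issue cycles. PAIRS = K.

[0] i0&i1  sub.ALU/mul.MUL  -- dual
[1] i2&i3  ld.MEM/add.ALU  -- dual
[2] i4&i5  sll.ALU/sll.ALU  -- dual
[3] i6&i7  or.ALU/st.MEM  -- dual
[4] i8  mul.MUL  -- WAW r3
[5] i9  and.ALU  -- RAW r3
[6] i10&i11  xor.ALU/blt.BR  -- dual
[7] i12  beq.BR  -- no-port BR/MUL
[8] i13  mulh.MUL  -- tail

PAIRS = 5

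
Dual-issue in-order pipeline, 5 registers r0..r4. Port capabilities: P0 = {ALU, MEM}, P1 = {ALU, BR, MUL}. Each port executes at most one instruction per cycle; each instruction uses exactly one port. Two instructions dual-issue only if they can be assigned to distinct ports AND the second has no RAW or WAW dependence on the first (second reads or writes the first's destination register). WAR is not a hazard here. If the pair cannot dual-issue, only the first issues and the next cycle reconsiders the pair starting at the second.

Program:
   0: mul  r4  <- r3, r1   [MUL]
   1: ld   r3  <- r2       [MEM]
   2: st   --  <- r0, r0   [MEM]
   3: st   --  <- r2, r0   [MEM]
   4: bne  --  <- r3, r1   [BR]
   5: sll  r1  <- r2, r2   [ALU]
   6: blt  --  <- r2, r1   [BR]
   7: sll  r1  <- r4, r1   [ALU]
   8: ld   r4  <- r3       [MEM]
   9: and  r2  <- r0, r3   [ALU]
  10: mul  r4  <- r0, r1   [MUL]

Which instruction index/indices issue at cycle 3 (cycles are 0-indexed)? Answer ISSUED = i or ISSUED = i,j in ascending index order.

t=0 i0+i1:mul.MUL ld.MEM ; pair
t=1 i2:st.MEM ; no-port MEM/MEM
t=2 i3+i4:st.MEM bne.BR ; pair
t=3 i5:sll.ALU ; RAW r1
t=4 i6+i7:blt.BR sll.ALU ; pair
t=5 i8+i9:ld.MEM and.ALU ; pair
t=6 i10:mul.MUL ; tail

ISSUED = 5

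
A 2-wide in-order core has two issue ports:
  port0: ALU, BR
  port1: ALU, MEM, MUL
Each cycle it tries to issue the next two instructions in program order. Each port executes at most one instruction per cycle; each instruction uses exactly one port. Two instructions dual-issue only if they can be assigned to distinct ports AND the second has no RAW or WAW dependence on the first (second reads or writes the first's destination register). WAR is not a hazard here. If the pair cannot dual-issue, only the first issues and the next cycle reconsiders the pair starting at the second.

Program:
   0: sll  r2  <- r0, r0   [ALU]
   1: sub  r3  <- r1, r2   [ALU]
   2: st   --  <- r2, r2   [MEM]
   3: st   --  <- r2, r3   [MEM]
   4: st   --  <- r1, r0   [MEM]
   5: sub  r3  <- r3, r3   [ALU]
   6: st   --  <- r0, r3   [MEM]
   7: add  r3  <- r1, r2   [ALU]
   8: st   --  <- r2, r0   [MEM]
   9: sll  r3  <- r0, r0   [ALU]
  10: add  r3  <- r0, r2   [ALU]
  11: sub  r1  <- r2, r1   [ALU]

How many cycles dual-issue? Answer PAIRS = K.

t=0 i0:sll ; RAW r2
t=1 i1&i2:sub;st ; dual
t=2 i3:st ; no-port MEM/MEM
t=3 i4&i5:st;sub ; dual
t=4 i6&i7:st;add ; dual
t=5 i8&i9:st;sll ; dual
t=6 i10&i11:add;sub ; dual

PAIRS = 5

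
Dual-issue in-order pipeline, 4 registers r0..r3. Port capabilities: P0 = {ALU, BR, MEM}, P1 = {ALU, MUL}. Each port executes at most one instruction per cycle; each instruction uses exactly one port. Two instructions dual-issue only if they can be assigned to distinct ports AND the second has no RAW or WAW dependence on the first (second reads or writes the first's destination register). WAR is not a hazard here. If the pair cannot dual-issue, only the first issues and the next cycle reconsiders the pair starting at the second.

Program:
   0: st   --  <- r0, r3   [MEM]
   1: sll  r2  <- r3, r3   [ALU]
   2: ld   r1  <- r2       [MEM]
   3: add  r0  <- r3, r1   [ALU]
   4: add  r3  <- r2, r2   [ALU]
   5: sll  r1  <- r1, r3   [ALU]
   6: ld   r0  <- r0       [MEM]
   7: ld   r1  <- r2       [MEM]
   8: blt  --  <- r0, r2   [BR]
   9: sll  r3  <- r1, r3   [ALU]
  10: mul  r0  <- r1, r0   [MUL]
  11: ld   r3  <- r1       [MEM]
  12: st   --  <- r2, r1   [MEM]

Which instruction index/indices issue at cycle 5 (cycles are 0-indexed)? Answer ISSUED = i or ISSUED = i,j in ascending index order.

#0 head=0: st+sll i0,i1 2-wide
#1 head=2: ld i2 RAW r1
#2 head=3: add+add i3,i4 2-wide
#3 head=5: sll+ld i5,i6 2-wide
#4 head=7: ld i7 no-port MEM/BR
#5 head=8: blt+sll i8,i9 2-wide
#6 head=10: mul+ld i10,i11 2-wide
#7 head=12: st i12 tail

ISSUED = 8,9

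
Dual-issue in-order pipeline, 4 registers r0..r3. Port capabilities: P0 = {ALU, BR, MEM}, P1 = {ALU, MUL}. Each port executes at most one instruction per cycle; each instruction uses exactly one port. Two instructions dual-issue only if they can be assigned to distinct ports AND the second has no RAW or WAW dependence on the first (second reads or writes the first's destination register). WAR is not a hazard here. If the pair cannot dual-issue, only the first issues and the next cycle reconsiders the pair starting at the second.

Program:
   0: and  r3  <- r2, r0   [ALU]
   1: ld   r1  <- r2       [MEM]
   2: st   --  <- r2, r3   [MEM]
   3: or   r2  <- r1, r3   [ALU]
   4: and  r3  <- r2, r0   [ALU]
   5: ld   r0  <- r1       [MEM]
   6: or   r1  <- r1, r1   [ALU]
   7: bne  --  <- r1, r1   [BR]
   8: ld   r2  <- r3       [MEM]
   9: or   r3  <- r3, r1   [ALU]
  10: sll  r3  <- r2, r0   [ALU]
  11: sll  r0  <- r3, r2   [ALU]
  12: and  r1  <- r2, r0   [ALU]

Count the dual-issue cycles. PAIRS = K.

PAIRS = 4

t=0 i0/i1:and ld ; dual
t=1 i2/i3:st or ; dual
t=2 i4/i5:and ld ; dual
t=3 i6:or ; RAW r1
t=4 i7:bne ; no-port BR/MEM
t=5 i8/i9:ld or ; dual
t=6 i10:sll ; RAW r3
t=7 i11:sll ; RAW r0
t=8 i12:and ; tail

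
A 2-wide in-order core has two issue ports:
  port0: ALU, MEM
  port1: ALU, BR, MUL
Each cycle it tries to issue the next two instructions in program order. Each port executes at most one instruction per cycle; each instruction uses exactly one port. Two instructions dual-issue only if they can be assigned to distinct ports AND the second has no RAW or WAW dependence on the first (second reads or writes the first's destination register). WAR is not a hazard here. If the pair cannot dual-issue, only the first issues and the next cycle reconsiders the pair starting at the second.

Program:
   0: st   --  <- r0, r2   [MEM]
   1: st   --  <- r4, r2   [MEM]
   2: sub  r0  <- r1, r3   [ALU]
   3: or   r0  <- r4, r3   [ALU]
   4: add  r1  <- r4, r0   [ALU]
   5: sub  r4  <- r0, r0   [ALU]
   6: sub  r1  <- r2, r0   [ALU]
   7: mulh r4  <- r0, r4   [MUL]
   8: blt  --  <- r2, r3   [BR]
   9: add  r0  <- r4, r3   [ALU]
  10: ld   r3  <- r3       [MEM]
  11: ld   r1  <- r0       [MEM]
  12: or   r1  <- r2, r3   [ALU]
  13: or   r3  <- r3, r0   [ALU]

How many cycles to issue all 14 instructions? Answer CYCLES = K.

CYCLES = 9

[0] i0  st  -- no-port MEM/MEM
[1] i1+i2  st/sub  -- dual
[2] i3  or  -- RAW r0
[3] i4+i5  add/sub  -- dual
[4] i6+i7  sub/mulh  -- dual
[5] i8+i9  blt/add  -- dual
[6] i10  ld  -- no-port MEM/MEM
[7] i11  ld  -- WAW r1
[8] i12+i13  or/or  -- dual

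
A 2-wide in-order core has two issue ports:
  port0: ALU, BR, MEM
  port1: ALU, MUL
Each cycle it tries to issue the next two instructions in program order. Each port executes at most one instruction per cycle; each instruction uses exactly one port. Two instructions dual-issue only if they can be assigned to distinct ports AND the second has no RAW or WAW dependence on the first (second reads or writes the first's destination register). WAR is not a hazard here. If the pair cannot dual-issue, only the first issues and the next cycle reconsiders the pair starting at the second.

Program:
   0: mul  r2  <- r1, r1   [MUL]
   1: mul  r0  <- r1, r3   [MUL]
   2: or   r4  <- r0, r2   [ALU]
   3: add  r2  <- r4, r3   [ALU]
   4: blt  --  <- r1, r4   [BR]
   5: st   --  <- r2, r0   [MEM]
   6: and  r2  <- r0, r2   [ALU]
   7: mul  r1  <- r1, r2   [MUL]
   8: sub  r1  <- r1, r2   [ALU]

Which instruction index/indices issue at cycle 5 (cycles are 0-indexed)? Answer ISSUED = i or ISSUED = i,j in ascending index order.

ISSUED = 7

t=0 i0:mul ; no-port MUL/MUL
t=1 i1:mul ; RAW r0
t=2 i2:or ; RAW r4
t=3 i3+i4:add;blt ; 2-wide
t=4 i5+i6:st;and ; 2-wide
t=5 i7:mul ; RAW+WAW r1
t=6 i8:sub ; tail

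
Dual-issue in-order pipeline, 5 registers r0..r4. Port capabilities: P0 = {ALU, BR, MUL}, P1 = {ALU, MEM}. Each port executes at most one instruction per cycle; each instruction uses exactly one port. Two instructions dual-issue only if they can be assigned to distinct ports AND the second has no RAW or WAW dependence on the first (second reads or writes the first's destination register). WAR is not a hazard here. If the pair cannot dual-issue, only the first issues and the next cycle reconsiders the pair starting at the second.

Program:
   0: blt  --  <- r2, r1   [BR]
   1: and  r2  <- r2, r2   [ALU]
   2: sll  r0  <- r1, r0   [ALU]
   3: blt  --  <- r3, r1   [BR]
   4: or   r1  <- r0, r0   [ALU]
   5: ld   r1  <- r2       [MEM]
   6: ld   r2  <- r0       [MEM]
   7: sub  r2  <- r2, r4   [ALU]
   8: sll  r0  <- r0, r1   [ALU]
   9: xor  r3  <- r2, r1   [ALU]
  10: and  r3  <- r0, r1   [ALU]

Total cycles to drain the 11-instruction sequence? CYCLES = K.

t=0 i0&i1:blt.BR and.ALU ; dual
t=1 i2&i3:sll.ALU blt.BR ; dual
t=2 i4:or.ALU ; WAW r1
t=3 i5:ld.MEM ; no-port MEM/MEM
t=4 i6:ld.MEM ; RAW+WAW r2
t=5 i7&i8:sub.ALU sll.ALU ; dual
t=6 i9:xor.ALU ; WAW r3
t=7 i10:and.ALU ; tail

CYCLES = 8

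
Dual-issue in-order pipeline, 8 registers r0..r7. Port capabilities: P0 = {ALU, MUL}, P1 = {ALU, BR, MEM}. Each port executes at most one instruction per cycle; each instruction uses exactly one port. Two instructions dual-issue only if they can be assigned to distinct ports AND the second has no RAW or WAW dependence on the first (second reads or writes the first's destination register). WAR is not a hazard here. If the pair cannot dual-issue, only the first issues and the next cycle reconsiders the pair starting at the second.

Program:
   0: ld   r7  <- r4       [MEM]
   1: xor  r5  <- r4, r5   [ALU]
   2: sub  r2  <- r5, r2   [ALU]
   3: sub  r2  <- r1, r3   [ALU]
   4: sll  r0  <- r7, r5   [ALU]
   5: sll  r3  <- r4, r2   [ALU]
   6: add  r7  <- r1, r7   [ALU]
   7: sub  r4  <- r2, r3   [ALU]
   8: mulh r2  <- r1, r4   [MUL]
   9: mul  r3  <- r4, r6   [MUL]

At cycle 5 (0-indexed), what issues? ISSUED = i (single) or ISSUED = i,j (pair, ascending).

#0 head=0: ld+xor i0,i1 pair
#1 head=2: sub i2 WAW r2
#2 head=3: sub+sll i3,i4 pair
#3 head=5: sll+add i5,i6 pair
#4 head=7: sub i7 RAW r4
#5 head=8: mulh i8 no-port MUL/MUL
#6 head=9: mul i9 tail

ISSUED = 8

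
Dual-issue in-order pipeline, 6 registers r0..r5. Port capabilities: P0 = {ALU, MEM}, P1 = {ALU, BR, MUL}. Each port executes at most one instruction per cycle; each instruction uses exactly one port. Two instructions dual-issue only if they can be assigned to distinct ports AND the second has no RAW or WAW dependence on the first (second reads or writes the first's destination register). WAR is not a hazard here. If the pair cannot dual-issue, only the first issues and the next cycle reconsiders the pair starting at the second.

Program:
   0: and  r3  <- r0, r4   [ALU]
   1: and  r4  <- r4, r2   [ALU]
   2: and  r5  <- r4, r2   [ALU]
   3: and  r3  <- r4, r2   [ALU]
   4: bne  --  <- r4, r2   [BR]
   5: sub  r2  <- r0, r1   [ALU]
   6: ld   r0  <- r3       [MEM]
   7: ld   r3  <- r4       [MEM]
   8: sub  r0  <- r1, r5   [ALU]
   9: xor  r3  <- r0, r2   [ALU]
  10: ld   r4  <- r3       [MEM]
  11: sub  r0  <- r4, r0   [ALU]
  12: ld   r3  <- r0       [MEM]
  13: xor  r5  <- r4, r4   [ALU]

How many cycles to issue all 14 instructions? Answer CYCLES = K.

c0: i0/i1 and.ALU and.ALU  pair
c1: i2/i3 and.ALU and.ALU  pair
c2: i4/i5 bne.BR sub.ALU  pair
c3: i6 ld.MEM  no-port MEM/MEM
c4: i7/i8 ld.MEM sub.ALU  pair
c5: i9 xor.ALU  RAW r3
c6: i10 ld.MEM  RAW r4
c7: i11 sub.ALU  RAW r0
c8: i12/i13 ld.MEM xor.ALU  pair

CYCLES = 9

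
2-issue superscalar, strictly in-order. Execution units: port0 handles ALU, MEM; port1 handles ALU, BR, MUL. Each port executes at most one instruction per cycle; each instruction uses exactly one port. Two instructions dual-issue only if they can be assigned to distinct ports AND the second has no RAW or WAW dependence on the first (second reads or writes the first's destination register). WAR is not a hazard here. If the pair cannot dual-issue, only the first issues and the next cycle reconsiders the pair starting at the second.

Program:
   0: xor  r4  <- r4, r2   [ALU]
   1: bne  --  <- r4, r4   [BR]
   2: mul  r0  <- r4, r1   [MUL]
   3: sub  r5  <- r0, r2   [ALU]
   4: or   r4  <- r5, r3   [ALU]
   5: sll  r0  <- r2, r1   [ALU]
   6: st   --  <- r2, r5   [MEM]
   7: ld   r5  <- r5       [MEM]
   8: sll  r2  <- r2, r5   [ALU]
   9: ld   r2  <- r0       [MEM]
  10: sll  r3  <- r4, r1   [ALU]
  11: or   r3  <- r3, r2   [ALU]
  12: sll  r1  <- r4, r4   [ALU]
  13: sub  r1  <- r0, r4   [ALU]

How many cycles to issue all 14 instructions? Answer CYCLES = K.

CYCLES = 11

#0 head=0: xor.ALU i0 RAW r4
#1 head=1: bne.BR i1 no-port BR/MUL
#2 head=2: mul.MUL i2 RAW r0
#3 head=3: sub.ALU i3 RAW r5
#4 head=4: or.ALU+sll.ALU i4+i5 pair
#5 head=6: st.MEM i6 no-port MEM/MEM
#6 head=7: ld.MEM i7 RAW r5
#7 head=8: sll.ALU i8 WAW r2
#8 head=9: ld.MEM+sll.ALU i9+i10 pair
#9 head=11: or.ALU+sll.ALU i11+i12 pair
#10 head=13: sub.ALU i13 tail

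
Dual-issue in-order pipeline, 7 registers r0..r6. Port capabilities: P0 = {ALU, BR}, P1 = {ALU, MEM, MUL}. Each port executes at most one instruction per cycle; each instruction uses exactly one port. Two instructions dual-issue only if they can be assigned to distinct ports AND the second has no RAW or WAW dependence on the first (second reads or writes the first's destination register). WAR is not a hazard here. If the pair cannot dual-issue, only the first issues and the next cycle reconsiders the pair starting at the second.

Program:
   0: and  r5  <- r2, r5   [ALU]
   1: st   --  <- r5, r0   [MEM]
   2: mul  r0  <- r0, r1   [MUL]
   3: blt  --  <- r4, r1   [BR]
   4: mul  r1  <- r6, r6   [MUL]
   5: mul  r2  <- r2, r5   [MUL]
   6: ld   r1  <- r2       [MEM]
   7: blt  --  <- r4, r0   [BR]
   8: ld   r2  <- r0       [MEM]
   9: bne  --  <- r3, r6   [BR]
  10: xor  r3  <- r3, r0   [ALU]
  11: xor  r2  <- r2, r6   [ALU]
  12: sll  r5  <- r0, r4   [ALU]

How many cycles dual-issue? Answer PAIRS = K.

PAIRS = 4

  cy0 -> i0 (and) RAW r5
  cy1 -> i1 (st) no-port MEM/MUL
  cy2 -> i2+i3 (mul;blt) pair
  cy3 -> i4 (mul) no-port MUL/MUL
  cy4 -> i5 (mul) no-port MUL/MEM
  cy5 -> i6+i7 (ld;blt) pair
  cy6 -> i8+i9 (ld;bne) pair
  cy7 -> i10+i11 (xor;xor) pair
  cy8 -> i12 (sll) tail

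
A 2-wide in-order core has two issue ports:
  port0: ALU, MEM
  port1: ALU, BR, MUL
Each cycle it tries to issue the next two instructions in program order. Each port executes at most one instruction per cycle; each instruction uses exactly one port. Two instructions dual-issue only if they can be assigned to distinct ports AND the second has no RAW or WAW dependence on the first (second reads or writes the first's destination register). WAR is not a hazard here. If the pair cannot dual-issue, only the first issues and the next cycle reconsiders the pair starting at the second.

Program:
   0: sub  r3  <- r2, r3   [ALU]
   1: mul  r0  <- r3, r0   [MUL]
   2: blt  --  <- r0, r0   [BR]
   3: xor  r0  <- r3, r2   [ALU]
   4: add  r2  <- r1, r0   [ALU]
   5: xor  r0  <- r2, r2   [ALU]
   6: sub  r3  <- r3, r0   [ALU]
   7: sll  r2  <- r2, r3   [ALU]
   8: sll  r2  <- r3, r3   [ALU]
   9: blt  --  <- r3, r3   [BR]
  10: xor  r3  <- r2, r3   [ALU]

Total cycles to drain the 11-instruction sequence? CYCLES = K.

t=0 i0:sub.ALU ; RAW r3
t=1 i1:mul.MUL ; no-port MUL/BR
t=2 i2&i3:blt.BR+xor.ALU ; pair
t=3 i4:add.ALU ; RAW r2
t=4 i5:xor.ALU ; RAW r0
t=5 i6:sub.ALU ; RAW r3
t=6 i7:sll.ALU ; WAW r2
t=7 i8&i9:sll.ALU+blt.BR ; pair
t=8 i10:xor.ALU ; tail

CYCLES = 9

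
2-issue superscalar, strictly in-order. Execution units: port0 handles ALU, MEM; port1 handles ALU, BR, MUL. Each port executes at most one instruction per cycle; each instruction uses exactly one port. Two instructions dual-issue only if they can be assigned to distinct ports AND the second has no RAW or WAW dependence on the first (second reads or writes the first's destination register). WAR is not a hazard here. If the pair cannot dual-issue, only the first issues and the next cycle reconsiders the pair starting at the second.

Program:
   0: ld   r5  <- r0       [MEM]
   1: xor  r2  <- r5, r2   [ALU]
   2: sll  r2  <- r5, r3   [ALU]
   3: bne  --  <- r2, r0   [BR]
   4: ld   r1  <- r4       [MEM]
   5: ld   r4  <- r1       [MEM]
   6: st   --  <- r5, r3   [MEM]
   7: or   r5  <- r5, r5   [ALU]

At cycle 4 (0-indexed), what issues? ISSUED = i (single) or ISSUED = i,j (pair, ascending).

ISSUED = 5

  cy0 -> i0 (ld) RAW r5
  cy1 -> i1 (xor) WAW r2
  cy2 -> i2 (sll) RAW r2
  cy3 -> i3,i4 (bne+ld) 2-wide
  cy4 -> i5 (ld) no-port MEM/MEM
  cy5 -> i6,i7 (st+or) 2-wide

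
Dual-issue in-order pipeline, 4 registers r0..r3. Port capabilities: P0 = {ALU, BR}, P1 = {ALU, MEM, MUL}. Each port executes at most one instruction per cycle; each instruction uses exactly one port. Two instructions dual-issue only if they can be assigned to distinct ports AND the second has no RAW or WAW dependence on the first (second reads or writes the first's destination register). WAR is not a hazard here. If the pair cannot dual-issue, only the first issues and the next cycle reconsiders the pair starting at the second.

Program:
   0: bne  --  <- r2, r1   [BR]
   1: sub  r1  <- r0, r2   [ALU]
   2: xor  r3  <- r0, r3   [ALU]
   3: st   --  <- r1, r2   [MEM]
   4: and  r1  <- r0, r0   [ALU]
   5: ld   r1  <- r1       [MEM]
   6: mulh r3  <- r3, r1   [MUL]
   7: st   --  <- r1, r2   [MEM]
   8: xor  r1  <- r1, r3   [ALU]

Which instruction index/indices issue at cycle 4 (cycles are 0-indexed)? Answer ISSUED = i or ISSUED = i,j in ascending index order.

  cy0 -> i0+i1 (bne/sub) 2-wide
  cy1 -> i2+i3 (xor/st) 2-wide
  cy2 -> i4 (and) RAW+WAW r1
  cy3 -> i5 (ld) no-port MEM/MUL
  cy4 -> i6 (mulh) no-port MUL/MEM
  cy5 -> i7+i8 (st/xor) 2-wide

ISSUED = 6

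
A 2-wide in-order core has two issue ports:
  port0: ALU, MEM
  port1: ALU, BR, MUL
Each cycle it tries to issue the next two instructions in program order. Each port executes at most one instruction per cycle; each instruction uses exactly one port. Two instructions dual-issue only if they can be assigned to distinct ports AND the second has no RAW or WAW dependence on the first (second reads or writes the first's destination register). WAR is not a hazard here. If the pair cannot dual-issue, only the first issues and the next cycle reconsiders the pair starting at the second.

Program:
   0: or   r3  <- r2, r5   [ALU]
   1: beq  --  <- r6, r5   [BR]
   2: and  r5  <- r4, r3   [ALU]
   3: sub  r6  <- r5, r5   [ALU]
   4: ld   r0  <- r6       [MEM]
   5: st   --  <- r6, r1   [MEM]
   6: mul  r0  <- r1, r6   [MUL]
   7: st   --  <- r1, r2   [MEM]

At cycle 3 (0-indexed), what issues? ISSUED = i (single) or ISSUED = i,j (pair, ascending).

t=0 i0+i1:or/beq ; dual
t=1 i2:and ; RAW r5
t=2 i3:sub ; RAW r6
t=3 i4:ld ; no-port MEM/MEM
t=4 i5+i6:st/mul ; dual
t=5 i7:st ; tail

ISSUED = 4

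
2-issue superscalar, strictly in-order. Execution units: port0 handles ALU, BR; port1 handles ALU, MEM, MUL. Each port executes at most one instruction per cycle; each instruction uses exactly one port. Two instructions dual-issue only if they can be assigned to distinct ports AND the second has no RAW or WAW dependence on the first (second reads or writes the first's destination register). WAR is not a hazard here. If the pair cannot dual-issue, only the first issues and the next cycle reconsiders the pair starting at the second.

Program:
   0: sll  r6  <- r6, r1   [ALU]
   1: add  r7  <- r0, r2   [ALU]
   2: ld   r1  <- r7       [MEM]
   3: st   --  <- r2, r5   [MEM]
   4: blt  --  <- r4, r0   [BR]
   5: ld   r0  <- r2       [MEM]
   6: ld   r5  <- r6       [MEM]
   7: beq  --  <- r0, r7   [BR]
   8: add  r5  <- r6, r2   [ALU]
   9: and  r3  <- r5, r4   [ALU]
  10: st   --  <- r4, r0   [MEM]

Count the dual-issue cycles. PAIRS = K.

c0: i0+i1 sll add  2-wide
c1: i2 ld  no-port MEM/MEM
c2: i3+i4 st blt  2-wide
c3: i5 ld  no-port MEM/MEM
c4: i6+i7 ld beq  2-wide
c5: i8 add  RAW r5
c6: i9+i10 and st  2-wide

PAIRS = 4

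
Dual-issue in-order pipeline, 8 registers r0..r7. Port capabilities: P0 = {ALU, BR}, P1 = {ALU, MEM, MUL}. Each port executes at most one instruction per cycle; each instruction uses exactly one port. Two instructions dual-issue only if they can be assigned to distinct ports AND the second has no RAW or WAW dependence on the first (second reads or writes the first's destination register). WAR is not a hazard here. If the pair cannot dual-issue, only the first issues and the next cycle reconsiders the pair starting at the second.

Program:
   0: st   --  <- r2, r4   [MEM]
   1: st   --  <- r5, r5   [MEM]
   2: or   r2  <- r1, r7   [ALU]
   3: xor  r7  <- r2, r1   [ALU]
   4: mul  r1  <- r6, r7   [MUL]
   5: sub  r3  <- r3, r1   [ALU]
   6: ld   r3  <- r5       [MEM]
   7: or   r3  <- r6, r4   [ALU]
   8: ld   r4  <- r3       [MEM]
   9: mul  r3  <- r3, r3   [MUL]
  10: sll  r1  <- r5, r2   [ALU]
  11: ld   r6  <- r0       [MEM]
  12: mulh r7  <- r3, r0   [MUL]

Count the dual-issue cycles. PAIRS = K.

PAIRS = 2

0. st.MEM @i0  | no-port MEM/MEM
1. st.MEM;or.ALU @i1+i2  | dual
2. xor.ALU @i3  | RAW r7
3. mul.MUL @i4  | RAW r1
4. sub.ALU @i5  | WAW r3
5. ld.MEM @i6  | WAW r3
6. or.ALU @i7  | RAW r3
7. ld.MEM @i8  | no-port MEM/MUL
8. mul.MUL;sll.ALU @i9+i10  | dual
9. ld.MEM @i11  | no-port MEM/MUL
10. mulh.MUL @i12  | tail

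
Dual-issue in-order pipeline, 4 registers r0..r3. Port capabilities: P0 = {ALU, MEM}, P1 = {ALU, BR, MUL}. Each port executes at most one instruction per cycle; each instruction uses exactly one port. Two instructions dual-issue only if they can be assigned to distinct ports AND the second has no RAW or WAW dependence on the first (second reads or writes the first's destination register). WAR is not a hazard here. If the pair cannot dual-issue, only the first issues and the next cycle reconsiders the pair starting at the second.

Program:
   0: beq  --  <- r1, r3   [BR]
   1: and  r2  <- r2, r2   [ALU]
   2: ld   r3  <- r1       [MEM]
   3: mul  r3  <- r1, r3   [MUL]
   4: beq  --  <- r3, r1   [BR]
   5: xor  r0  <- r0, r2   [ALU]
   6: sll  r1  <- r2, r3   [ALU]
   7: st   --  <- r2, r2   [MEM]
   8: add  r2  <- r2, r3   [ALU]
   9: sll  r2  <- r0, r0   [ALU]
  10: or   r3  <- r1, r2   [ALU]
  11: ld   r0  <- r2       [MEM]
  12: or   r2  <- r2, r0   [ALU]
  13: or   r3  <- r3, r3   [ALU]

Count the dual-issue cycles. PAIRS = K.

  cy0 -> i0&i1 (beq.BR+and.ALU) pair
  cy1 -> i2 (ld.MEM) RAW+WAW r3
  cy2 -> i3 (mul.MUL) no-port MUL/BR
  cy3 -> i4&i5 (beq.BR+xor.ALU) pair
  cy4 -> i6&i7 (sll.ALU+st.MEM) pair
  cy5 -> i8 (add.ALU) WAW r2
  cy6 -> i9 (sll.ALU) RAW r2
  cy7 -> i10&i11 (or.ALU+ld.MEM) pair
  cy8 -> i12&i13 (or.ALU+or.ALU) pair

PAIRS = 5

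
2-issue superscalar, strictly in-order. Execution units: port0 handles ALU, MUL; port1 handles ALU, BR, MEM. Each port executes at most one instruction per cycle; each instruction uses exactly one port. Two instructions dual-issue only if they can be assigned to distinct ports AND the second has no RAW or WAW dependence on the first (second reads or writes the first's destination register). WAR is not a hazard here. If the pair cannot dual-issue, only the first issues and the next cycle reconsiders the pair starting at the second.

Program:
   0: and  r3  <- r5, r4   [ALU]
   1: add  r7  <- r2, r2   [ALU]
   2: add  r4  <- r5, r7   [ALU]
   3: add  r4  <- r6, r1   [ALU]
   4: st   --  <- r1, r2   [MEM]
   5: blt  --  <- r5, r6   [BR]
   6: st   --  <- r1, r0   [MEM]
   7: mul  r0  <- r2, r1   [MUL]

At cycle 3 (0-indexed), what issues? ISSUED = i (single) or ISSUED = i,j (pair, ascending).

  cy0 -> i0/i1 (and/add) dual
  cy1 -> i2 (add) WAW r4
  cy2 -> i3/i4 (add/st) dual
  cy3 -> i5 (blt) no-port BR/MEM
  cy4 -> i6/i7 (st/mul) dual

ISSUED = 5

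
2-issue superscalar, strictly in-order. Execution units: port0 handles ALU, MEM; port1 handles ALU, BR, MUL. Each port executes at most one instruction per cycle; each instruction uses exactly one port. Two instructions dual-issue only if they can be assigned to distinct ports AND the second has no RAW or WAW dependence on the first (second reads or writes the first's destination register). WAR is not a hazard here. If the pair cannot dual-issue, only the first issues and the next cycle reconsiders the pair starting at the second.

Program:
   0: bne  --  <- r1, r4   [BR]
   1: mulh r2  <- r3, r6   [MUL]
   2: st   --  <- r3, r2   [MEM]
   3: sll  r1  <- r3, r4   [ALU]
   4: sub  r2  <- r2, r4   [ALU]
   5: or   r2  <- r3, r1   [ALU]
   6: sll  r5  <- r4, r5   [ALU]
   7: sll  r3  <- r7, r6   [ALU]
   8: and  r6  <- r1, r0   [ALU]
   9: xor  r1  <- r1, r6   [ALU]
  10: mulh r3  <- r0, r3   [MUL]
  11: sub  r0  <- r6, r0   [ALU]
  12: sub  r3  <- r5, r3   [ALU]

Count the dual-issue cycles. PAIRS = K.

PAIRS = 5

  cy0 -> i0 (bne.BR) no-port BR/MUL
  cy1 -> i1 (mulh.MUL) RAW r2
  cy2 -> i2/i3 (st.MEM/sll.ALU) dual
  cy3 -> i4 (sub.ALU) WAW r2
  cy4 -> i5/i6 (or.ALU/sll.ALU) dual
  cy5 -> i7/i8 (sll.ALU/and.ALU) dual
  cy6 -> i9/i10 (xor.ALU/mulh.MUL) dual
  cy7 -> i11/i12 (sub.ALU/sub.ALU) dual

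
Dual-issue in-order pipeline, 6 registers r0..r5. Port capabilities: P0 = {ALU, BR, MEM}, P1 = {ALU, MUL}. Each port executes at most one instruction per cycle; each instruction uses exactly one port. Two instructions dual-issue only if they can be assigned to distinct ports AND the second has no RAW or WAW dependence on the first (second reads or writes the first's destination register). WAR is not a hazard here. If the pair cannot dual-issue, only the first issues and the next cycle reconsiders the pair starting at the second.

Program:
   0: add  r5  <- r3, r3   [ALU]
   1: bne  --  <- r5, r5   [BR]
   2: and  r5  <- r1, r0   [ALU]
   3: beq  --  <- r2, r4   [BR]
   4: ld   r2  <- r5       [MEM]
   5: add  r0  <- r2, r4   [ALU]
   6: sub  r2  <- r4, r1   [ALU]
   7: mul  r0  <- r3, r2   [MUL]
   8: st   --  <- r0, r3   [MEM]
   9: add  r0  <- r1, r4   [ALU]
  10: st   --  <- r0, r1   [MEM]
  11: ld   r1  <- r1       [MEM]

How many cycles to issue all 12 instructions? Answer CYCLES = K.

CYCLES = 9

0. add.ALU @i0  | RAW r5
1. bne.BR;and.ALU @i1&i2  | pair
2. beq.BR @i3  | no-port BR/MEM
3. ld.MEM @i4  | RAW r2
4. add.ALU;sub.ALU @i5&i6  | pair
5. mul.MUL @i7  | RAW r0
6. st.MEM;add.ALU @i8&i9  | pair
7. st.MEM @i10  | no-port MEM/MEM
8. ld.MEM @i11  | tail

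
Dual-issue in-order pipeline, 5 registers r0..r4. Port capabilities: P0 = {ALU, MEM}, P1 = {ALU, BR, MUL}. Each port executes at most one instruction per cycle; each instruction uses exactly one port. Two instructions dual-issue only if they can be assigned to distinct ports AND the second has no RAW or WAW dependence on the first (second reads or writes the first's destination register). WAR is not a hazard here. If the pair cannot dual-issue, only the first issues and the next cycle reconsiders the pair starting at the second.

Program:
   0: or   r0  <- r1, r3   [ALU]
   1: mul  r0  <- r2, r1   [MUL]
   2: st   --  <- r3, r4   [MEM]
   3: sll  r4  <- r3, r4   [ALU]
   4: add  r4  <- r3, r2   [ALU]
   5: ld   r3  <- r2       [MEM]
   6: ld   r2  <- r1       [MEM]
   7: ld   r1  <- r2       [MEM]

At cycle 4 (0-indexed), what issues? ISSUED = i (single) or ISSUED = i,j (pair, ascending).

ISSUED = 6

t=0 i0:or ; WAW r0
t=1 i1&i2:mul+st ; 2-wide
t=2 i3:sll ; WAW r4
t=3 i4&i5:add+ld ; 2-wide
t=4 i6:ld ; no-port MEM/MEM
t=5 i7:ld ; tail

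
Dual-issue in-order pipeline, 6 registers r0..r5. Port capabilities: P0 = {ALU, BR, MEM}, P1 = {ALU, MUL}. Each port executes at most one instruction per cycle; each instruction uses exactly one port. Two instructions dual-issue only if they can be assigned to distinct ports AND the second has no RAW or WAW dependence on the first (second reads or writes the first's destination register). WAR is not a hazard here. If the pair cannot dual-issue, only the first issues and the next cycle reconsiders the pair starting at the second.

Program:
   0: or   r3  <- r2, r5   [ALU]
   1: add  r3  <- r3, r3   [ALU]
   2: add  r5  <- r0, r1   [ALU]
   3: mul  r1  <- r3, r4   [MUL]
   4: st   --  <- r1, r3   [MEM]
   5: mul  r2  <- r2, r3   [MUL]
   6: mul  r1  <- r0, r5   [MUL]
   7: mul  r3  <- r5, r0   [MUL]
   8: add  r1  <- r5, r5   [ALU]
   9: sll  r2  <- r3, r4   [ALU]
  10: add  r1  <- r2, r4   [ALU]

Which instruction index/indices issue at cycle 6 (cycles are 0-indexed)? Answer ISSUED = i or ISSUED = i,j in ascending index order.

ISSUED = 9

0. or @i0  | RAW+WAW r3
1. add+add @i1,i2  | 2-wide
2. mul @i3  | RAW r1
3. st+mul @i4,i5  | 2-wide
4. mul @i6  | no-port MUL/MUL
5. mul+add @i7,i8  | 2-wide
6. sll @i9  | RAW r2
7. add @i10  | tail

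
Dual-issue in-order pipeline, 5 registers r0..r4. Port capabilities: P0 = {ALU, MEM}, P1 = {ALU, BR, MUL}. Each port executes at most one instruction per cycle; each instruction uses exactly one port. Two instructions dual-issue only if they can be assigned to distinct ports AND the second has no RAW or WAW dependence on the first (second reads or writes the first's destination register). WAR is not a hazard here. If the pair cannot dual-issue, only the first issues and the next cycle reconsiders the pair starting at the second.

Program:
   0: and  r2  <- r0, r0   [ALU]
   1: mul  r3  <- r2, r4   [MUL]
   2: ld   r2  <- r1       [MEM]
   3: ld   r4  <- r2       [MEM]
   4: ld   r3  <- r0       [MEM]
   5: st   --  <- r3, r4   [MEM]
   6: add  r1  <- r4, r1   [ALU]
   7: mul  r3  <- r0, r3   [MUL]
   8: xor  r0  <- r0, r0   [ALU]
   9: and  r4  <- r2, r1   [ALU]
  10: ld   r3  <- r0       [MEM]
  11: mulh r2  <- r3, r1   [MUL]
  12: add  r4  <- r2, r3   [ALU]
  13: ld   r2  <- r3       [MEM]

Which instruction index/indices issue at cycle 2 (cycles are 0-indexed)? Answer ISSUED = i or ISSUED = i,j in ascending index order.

t=0 i0:and ; RAW r2
t=1 i1+i2:mul+ld ; pair
t=2 i3:ld ; no-port MEM/MEM
t=3 i4:ld ; no-port MEM/MEM
t=4 i5+i6:st+add ; pair
t=5 i7+i8:mul+xor ; pair
t=6 i9+i10:and+ld ; pair
t=7 i11:mulh ; RAW r2
t=8 i12+i13:add+ld ; pair

ISSUED = 3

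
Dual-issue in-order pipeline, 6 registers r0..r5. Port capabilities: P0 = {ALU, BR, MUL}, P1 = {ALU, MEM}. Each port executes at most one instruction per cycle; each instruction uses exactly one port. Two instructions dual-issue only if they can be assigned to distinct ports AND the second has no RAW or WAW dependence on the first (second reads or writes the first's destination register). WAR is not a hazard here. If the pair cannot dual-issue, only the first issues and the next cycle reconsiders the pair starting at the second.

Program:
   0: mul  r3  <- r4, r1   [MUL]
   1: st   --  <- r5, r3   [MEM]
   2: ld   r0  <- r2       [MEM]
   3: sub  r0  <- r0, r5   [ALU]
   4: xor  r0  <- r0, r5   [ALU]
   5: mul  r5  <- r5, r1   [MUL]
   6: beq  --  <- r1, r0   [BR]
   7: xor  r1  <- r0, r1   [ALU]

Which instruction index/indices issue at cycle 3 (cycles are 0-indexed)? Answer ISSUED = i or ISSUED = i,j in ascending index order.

ISSUED = 3

c0: i0 mul.MUL  RAW r3
c1: i1 st.MEM  no-port MEM/MEM
c2: i2 ld.MEM  RAW+WAW r0
c3: i3 sub.ALU  RAW+WAW r0
c4: i4/i5 xor.ALU/mul.MUL  2-wide
c5: i6/i7 beq.BR/xor.ALU  2-wide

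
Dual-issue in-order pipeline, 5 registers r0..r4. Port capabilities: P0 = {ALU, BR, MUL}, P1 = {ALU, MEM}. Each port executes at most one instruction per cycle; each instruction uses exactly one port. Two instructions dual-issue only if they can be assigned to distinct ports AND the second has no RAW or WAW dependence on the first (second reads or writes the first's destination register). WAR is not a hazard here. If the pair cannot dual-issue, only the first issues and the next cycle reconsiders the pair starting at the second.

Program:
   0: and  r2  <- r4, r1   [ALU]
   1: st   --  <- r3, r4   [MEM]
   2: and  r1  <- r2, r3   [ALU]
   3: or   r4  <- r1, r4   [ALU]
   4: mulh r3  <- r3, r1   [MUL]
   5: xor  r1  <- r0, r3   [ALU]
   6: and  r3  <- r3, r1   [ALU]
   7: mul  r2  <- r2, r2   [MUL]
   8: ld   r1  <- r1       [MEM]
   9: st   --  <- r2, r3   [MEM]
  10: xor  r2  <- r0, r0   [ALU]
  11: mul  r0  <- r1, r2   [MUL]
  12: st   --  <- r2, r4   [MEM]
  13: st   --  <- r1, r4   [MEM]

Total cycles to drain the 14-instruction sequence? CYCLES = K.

#0 head=0: and.ALU st.MEM i0+i1 2-wide
#1 head=2: and.ALU i2 RAW r1
#2 head=3: or.ALU mulh.MUL i3+i4 2-wide
#3 head=5: xor.ALU i5 RAW r1
#4 head=6: and.ALU mul.MUL i6+i7 2-wide
#5 head=8: ld.MEM i8 no-port MEM/MEM
#6 head=9: st.MEM xor.ALU i9+i10 2-wide
#7 head=11: mul.MUL st.MEM i11+i12 2-wide
#8 head=13: st.MEM i13 tail

CYCLES = 9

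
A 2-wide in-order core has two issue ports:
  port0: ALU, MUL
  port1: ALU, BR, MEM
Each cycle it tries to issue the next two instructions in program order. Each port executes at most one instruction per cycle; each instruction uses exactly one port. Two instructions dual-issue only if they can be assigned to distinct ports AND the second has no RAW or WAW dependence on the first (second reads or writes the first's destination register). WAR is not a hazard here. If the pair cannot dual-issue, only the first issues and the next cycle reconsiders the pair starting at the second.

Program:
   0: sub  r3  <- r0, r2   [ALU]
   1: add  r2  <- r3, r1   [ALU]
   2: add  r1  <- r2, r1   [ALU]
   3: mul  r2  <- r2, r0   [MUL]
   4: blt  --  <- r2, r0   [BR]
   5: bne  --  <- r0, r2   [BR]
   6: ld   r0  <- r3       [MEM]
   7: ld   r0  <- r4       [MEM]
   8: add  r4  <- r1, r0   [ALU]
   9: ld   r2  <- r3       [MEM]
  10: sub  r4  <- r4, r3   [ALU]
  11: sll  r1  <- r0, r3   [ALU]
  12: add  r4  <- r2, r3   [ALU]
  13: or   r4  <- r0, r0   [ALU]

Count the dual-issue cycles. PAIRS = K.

t=0 i0:sub.ALU ; RAW r3
t=1 i1:add.ALU ; RAW r2
t=2 i2&i3:add.ALU;mul.MUL ; dual
t=3 i4:blt.BR ; no-port BR/BR
t=4 i5:bne.BR ; no-port BR/MEM
t=5 i6:ld.MEM ; no-port MEM/MEM
t=6 i7:ld.MEM ; RAW r0
t=7 i8&i9:add.ALU;ld.MEM ; dual
t=8 i10&i11:sub.ALU;sll.ALU ; dual
t=9 i12:add.ALU ; WAW r4
t=10 i13:or.ALU ; tail

PAIRS = 3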